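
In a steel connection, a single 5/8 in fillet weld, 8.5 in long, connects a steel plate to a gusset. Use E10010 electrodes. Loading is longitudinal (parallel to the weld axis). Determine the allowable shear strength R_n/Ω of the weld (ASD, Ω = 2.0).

R_n/Ω ≈ 113 kips

E100XX → F_EXX = 100 ksi.
Effective throat t_e = 0.707 × 0.625 = 0.4419 in.
Total length L = 8.5 in; A_we = 0.4419 × 8.5 = 3.756 in².
F_nw = 0.6 F_EXX = 0.6 × 100 = 60 ksi.
R_n = 60 × 3.756 = 225.4 kips; R_n/Ω = 225.4/2.0 = 112.7 kips.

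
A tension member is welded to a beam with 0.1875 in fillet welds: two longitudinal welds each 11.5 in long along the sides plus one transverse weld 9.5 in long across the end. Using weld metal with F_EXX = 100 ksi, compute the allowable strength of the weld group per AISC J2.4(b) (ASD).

R_n/Ω ≈ 134 kips

t_e = 0.707 × 0.1875 = 0.1326 in.
R_nwl = 0.6 × 100 × 0.1326 × 23 = 182.9 kips (longitudinal, 2 welds).
R_nwt = 0.6 × 100 × 0.1326 × 9.5 = 75.56 kips (transverse, base value).
(i) R_nwl + R_nwt = 258.5 kips; (ii) 0.85 R_nwl + 1.5 R_nwt = 268.8 kips.
R_n = max = 268.8 kips [governs: (ii)]; R_n/Ω = 134.4 kips.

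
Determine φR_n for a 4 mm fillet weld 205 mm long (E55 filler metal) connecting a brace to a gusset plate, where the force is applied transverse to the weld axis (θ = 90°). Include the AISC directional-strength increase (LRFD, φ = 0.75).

φR_n ≈ 215 kN

E55XX → F_EXX = 550 MPa.
t_e = 0.707 × 4 = 2.828 mm; A_we = 2.828 × 205 = 579.7 mm².
Directional factor: 1.0 + 0.5 sin^1.5(90°) = 1.5.
F_nw = 0.6 × 550 × 1.5 = 495 MPa.
φR_n = 0.75 × 495 × 579.7 × 10⁻³ = 215.2 kN.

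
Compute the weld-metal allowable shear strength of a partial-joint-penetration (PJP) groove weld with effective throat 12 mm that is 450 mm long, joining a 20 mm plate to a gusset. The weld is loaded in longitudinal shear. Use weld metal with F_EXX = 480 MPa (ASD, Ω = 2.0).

Effective throat (given) t_e = 12 mm.
A_we = 12 × 450 = 5400 mm².
F_nw = 0.6 F_EXX = 288 MPa.
R_n/Ω = (288 × 5400) / 2.0 × 10⁻³ = 777.6 kN.

R_n/Ω ≈ 778 kN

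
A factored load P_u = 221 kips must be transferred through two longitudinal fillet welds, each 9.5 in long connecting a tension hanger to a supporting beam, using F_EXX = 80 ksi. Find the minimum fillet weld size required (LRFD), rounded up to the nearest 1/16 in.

w = 1/2 in

Total weld length L = 19 in.
Required throat t_e = P_u / (φ × 0.6 F_EXX × L) = 221 / (0.75 × 0.6 × 80 × 19) = 0.3231 in.
Required leg w = t_e / 0.707 = 0.457 in → use 1/2 in.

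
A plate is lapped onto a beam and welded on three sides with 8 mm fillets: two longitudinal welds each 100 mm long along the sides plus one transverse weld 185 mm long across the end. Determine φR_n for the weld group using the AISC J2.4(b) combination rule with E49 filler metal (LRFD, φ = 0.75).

φR_n ≈ 558 kN

E49XX → F_EXX = 490 MPa.
t_e = 0.707 × 8 = 5.656 mm.
R_nwl = 0.6 × 490 × 5.656 × 200 × 10⁻³ = 332.6 kN (longitudinal, 2 welds).
R_nwt = 0.6 × 490 × 5.656 × 185 × 10⁻³ = 307.6 kN (transverse, base value).
(i) R_nwl + R_nwt = 640.2 kN; (ii) 0.85 R_nwl + 1.5 R_nwt = 744.1 kN.
R_n = max = 744.1 kN [governs: (ii)]; φR_n = 558.1 kN.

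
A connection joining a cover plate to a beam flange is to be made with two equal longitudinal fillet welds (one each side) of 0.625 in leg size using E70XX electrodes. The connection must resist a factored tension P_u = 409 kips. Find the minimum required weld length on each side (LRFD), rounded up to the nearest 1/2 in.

L = 15 in on each side

E70XX → F_EXX = 70 ksi.
Throat t_e = 0.707 × 0.625 = 0.4419 in.
φr_n = 0.75 × 0.6 × 70 × 0.4419 = 13.92 kips/in.
L_req = P_u / φr_n = 409 / 13.92 = 29.38 in total.
Per side: 29.38 / 2 = 14.69 in.
Round up → use L = 15 in on each side.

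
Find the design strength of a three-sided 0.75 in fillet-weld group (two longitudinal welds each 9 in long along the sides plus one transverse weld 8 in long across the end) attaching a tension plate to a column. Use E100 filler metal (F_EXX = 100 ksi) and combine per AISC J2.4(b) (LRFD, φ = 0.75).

φR_n ≈ 651 kips

t_e = 0.707 × 0.75 = 0.5302 in.
R_nwl = 0.6 × 100 × 0.5302 × 18 = 572.7 kips (longitudinal, 2 welds).
R_nwt = 0.6 × 100 × 0.5302 × 8 = 254.5 kips (transverse, base value).
(i) R_nwl + R_nwt = 827.2 kips; (ii) 0.85 R_nwl + 1.5 R_nwt = 868.5 kips.
R_n = max = 868.5 kips [governs: (ii)]; φR_n = 651.4 kips.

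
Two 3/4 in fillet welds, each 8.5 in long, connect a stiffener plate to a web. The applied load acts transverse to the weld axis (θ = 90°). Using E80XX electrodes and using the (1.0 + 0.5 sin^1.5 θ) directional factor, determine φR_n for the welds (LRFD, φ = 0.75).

φR_n ≈ 487 kip

E80XX → F_EXX = 80 ksi.
t_e = 0.707 × 0.75 = 0.5302 in; A_we = 0.5302 × 17 = 9.014 in².
Directional factor: 1.0 + 0.5 sin^1.5(90°) = 1.5.
F_nw = 0.6 × 80 × 1.5 = 72 ksi.
φR_n = 0.75 × 72 × 9.014 = 486.8 kip.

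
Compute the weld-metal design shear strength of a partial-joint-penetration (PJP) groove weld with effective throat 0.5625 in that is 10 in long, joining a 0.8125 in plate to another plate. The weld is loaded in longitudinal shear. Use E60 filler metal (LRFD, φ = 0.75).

φR_n ≈ 152 kip

E60XX → F_EXX = 60 ksi.
Effective throat (given) t_e = 0.5625 in.
A_we = 0.5625 × 10 = 5.625 in².
F_nw = 0.6 F_EXX = 36 ksi.
φR_n = 0.75 × 36 × 5.625 = 151.9 kip.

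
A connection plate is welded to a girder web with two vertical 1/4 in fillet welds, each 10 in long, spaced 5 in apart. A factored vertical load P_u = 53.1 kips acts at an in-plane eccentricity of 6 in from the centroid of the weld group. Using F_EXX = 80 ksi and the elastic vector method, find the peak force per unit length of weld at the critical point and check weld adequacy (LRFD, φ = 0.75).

f_max ≈ 7.67 kip/in; NOT adequate

Total weld length L_w = 20 in. Treat welds as unit-width lines.
Polar moment about centroid: J = 2[d³/12 + d(b/2)²] = 2[10³/12 + 10×2.5²] = 291.7 in³.
Direct shear f_v = P/L_w = 53.1 / 20 = 2.655 kip/in (vertical).
Torsion M = P·e = 53.1 × 6 = 318.6 kip·in.
Critical point at (x, y) = (2.5, 5) from centroid. f_tx = M·y/J = 5.462 kip/in; f_ty = M·x/J = 2.731 kip/in.
Resultant f_max = √[f_tx² + (f_v + f_ty)²] = √[5.462² + (2.655 + 2.731)²] = 7.671 kip/in.
Capacity per unit length: φr_n = 0.75 × 0.6 × 80 × (0.707 × 0.25) = 6.363 kip/in.
7.671 > 6.363 → NOT adequate.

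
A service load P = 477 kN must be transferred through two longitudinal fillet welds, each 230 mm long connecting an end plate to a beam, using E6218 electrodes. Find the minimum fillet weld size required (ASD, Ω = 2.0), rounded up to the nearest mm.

w = 8 mm

E62XX → F_EXX = 620 MPa.
Total weld length L = 460 mm.
Required throat t_e = P × Ω / (0.6 F_EXX × L) = 477 × 2.0 / (0.6 × 620 × 460 × 10⁻³) = 5.575 mm.
Required leg w = t_e / 0.707 = 7.885 mm → use 8 mm.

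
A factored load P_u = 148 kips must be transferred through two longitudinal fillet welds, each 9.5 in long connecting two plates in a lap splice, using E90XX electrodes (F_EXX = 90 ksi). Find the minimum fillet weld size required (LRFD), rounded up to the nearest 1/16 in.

w = 5/16 in

Total weld length L = 19 in.
Required throat t_e = P_u / (φ × 0.6 F_EXX × L) = 148 / (0.75 × 0.6 × 90 × 19) = 0.1923 in.
Required leg w = t_e / 0.707 = 0.272 in → use 5/16 in.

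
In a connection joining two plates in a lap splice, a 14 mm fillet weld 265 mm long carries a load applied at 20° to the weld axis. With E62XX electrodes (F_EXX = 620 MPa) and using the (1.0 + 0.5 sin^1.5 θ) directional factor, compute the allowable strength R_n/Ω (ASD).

R_n/Ω ≈ 537 kN

t_e = 0.707 × 14 = 9.898 mm; A_we = 9.898 × 265 = 2623 mm².
Directional factor: 1.0 + 0.5 sin^1.5(20°) = 1.1.
F_nw = 0.6 × 620 × 1.1 = 409.2 MPa.
R_n/Ω = (409.2 × 2623) / 2.0 × 10⁻³ = 536.7 kN.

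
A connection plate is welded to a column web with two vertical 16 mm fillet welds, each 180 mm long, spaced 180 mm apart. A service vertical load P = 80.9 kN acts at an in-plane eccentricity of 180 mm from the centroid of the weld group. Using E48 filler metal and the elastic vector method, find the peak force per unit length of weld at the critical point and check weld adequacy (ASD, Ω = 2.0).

f_max ≈ 655 N/mm; adequate

E48XX → F_EXX = 480 MPa.
Total weld length L_w = 360 mm. Treat welds as unit-width lines.
Polar moment about centroid: J = 2[d³/12 + d(b/2)²] = 2[180³/12 + 180×90²] = 3888000 mm³.
Direct shear f_v = P/L_w = 80.9×10³ / 360 = 224.7 N/mm (vertical).
Torsion M = P·e = 80.9×10³ × 180 = 14562000 N·mm.
Critical point at (x, y) = (90, 90) from centroid. f_tx = M·y/J = 337.1 N/mm; f_ty = M·x/J = 337.1 N/mm.
Resultant f_max = √[f_tx² + (f_v + f_ty)²] = √[337.1² + (224.7 + 337.1)²] = 655.2 N/mm.
Capacity per unit length: r_n/Ω = (1/2.0) × 0.6 × 480 × (0.707 × 16) = 1629 N/mm.
655.2 ≤ 1629 → adequate.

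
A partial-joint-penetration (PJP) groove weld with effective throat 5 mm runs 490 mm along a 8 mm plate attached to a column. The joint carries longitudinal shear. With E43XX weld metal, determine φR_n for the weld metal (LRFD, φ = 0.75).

φR_n ≈ 474 kN

E43XX → F_EXX = 430 MPa.
Effective throat (given) t_e = 5 mm.
A_we = 5 × 490 = 2450 mm².
F_nw = 0.6 F_EXX = 258 MPa.
φR_n = 0.75 × 258 × 2450 × 10⁻³ = 474.1 kN.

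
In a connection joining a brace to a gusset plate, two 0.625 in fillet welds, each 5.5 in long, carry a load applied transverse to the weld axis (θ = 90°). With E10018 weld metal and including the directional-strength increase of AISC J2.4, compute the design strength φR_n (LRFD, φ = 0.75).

φR_n ≈ 328 kips

E100XX → F_EXX = 100 ksi.
t_e = 0.707 × 0.625 = 0.4419 in; A_we = 0.4419 × 11 = 4.861 in².
Directional factor: 1.0 + 0.5 sin^1.5(90°) = 1.5.
F_nw = 0.6 × 100 × 1.5 = 90 ksi.
φR_n = 0.75 × 90 × 4.861 = 328.1 kips.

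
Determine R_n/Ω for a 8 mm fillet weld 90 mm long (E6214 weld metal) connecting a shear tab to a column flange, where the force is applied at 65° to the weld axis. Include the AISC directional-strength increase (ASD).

E62XX → F_EXX = 620 MPa.
t_e = 0.707 × 8 = 5.656 mm; A_we = 5.656 × 90 = 509 mm².
Directional factor: 1.0 + 0.5 sin^1.5(65°) = 1.431.
F_nw = 0.6 × 620 × 1.431 = 532.5 MPa.
R_n/Ω = (532.5 × 509) / 2.0 × 10⁻³ = 135.5 kN.

R_n/Ω ≈ 136 kN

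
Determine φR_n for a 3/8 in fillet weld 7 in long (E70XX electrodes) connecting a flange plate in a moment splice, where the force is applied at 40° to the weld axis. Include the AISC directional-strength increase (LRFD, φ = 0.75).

φR_n ≈ 73.5 kips

E70XX → F_EXX = 70 ksi.
t_e = 0.707 × 0.375 = 0.2651 in; A_we = 0.2651 × 7 = 1.856 in².
Directional factor: 1.0 + 0.5 sin^1.5(40°) = 1.258.
F_nw = 0.6 × 70 × 1.258 = 52.82 ksi.
φR_n = 0.75 × 52.82 × 1.856 = 73.52 kips.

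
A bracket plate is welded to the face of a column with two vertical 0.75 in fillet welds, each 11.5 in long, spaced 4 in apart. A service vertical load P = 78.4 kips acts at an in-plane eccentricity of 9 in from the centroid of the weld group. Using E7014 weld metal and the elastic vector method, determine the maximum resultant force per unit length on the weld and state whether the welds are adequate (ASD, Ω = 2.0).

E70XX → F_EXX = 70 ksi.
Total weld length L_w = 23 in. Treat welds as unit-width lines.
Polar moment about centroid: J = 2[d³/12 + d(b/2)²] = 2[11.5³/12 + 11.5×2²] = 345.5 in³.
Direct shear f_v = P/L_w = 78.4 / 23 = 3.409 kip/in (vertical).
Torsion M = P·e = 78.4 × 9 = 705.6 kip·in.
Critical point at (x, y) = (2, 5.75) from centroid. f_tx = M·y/J = 11.74 kip/in; f_ty = M·x/J = 4.085 kip/in.
Resultant f_max = √[f_tx² + (f_v + f_ty)²] = √[11.74² + (3.409 + 4.085)²] = 13.93 kip/in.
Capacity per unit length: r_n/Ω = (1/2.0) × 0.6 × 70 × (0.707 × 0.75) = 11.14 kip/in.
13.93 > 11.14 → NOT adequate.

f_max ≈ 13.9 kip/in; NOT adequate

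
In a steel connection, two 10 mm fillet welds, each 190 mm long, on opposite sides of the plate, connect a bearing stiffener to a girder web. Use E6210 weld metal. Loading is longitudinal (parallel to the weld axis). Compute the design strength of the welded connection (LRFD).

φR_n ≈ 750 kN

E62XX → F_EXX = 620 MPa.
Effective throat t_e = 0.707 × 10 = 7.07 mm.
Total length L = 380 mm; A_we = 7.07 × 380 = 2687 mm².
F_nw = 0.6 F_EXX = 0.6 × 620 = 372 MPa.
φR_n = 0.75 × 372 × 2687 × 10⁻³ = 749.6 kN.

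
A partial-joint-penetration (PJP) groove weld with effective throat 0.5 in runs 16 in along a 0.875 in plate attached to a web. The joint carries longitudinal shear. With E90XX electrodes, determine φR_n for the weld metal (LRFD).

E90XX → F_EXX = 90 ksi.
Effective throat (given) t_e = 0.5 in.
A_we = 0.5 × 16 = 8 in².
F_nw = 0.6 F_EXX = 54 ksi.
φR_n = 0.75 × 54 × 8 = 324 kips.

φR_n ≈ 324 kips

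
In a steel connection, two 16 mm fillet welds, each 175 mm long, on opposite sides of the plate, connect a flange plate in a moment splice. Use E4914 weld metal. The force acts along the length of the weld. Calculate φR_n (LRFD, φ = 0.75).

φR_n ≈ 873 kN

E49XX → F_EXX = 490 MPa.
Effective throat t_e = 0.707 × 16 = 11.31 mm.
Total length L = 350 mm; A_we = 11.31 × 350 = 3959 mm².
F_nw = 0.6 F_EXX = 0.6 × 490 = 294 MPa.
φR_n = 0.75 × 294 × 3959 × 10⁻³ = 873 kN.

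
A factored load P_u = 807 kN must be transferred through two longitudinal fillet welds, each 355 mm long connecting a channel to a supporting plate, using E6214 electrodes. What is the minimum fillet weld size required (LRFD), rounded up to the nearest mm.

w = 6 mm

E62XX → F_EXX = 620 MPa.
Total weld length L = 710 mm.
Required throat t_e = P_u / (φ × 0.6 F_EXX × L) = 807 / (0.75 × 0.6 × 620 × 710 × 10⁻³) = 4.074 mm.
Required leg w = t_e / 0.707 = 5.762 mm → use 6 mm.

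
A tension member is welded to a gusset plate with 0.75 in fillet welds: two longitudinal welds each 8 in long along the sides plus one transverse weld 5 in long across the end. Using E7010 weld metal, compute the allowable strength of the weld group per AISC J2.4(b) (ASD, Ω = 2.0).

R_n/Ω ≈ 235 kip

E70XX → F_EXX = 70 ksi.
t_e = 0.707 × 0.75 = 0.5302 in.
R_nwl = 0.6 × 70 × 0.5302 × 16 = 356.3 kip (longitudinal, 2 welds).
R_nwt = 0.6 × 70 × 0.5302 × 5 = 111.4 kip (transverse, base value).
(i) R_nwl + R_nwt = 467.7 kip; (ii) 0.85 R_nwl + 1.5 R_nwt = 469.9 kip.
R_n = max = 469.9 kip [governs: (ii)]; R_n/Ω = 235 kip.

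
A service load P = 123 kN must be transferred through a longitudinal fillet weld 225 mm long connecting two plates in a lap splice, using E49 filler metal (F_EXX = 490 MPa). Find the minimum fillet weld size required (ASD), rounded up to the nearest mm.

Total weld length L = 225 mm.
Required throat t_e = P × Ω / (0.6 F_EXX × L) = 123 × 2.0 / (0.6 × 490 × 225 × 10⁻³) = 3.719 mm.
Required leg w = t_e / 0.707 = 5.26 mm → use 6 mm.

w = 6 mm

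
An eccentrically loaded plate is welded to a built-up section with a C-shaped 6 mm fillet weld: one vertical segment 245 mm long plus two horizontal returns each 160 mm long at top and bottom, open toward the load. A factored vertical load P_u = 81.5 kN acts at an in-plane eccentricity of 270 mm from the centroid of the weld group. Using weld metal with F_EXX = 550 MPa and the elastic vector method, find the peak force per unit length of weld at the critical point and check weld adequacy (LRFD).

f_max ≈ 594 N/mm; adequate

Total weld length L_w = 565 mm. Treat welds as unit-width lines.
Centroid: x̄ = 2×160×80 / 565 = 45.31 mm from the vertical weld.
Polar moment about centroid: J = I_x + I_y = [245³/12 + 2×160×122.5²] + [245×45.31² + 2(160³/12 + 160×34.69²)] = 7598000 mm³.
Direct shear f_v = P/L_w = 81.5×10³ / 565 = 144.2 N/mm (vertical).
Torsion M = P·e = 81.5×10³ × 270 = 22005000 N·mm.
Critical point at (x, y) = (114.7, 122.5) from centroid. f_tx = M·y/J = 354.8 N/mm; f_ty = M·x/J = 332.2 N/mm.
Resultant f_max = √[f_tx² + (f_v + f_ty)²] = √[354.8² + (144.2 + 332.2)²] = 594 N/mm.
Capacity per unit length: φr_n = 0.75 × 0.6 × 550 × (0.707 × 6) = 1050 N/mm.
594 ≤ 1050 → adequate.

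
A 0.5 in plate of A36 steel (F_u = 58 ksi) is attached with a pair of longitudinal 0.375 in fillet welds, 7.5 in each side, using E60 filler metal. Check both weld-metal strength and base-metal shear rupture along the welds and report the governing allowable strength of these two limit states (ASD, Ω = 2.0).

E60XX → F_EXX = 60 ksi.
t_e = 0.707 × 0.375 = 0.2651 in; L = 15 in.
Weld metal: R_n/Ω = (1/2.0) × 0.6 × 60 × 0.2651 × 15 = 71.58 kips.
Base metal (shear rupture): R_n/Ω = (1/2.0) × 0.6 × 58 × 0.5 × 15 = 130.5 kips.
Governing: weld metal.

R_n/Ω ≈ 71.6 kips (weld metal governs)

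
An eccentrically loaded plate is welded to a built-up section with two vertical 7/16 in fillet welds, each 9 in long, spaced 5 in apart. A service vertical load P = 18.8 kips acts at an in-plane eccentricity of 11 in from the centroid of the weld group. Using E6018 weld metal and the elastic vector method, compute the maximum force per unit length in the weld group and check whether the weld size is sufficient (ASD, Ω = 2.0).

E60XX → F_EXX = 60 ksi.
Total weld length L_w = 18 in. Treat welds as unit-width lines.
Polar moment about centroid: J = 2[d³/12 + d(b/2)²] = 2[9³/12 + 9×2.5²] = 234 in³.
Direct shear f_v = P/L_w = 18.8 / 18 = 1.044 kip/in (vertical).
Torsion M = P·e = 18.8 × 11 = 206.8 kip·in.
Critical point at (x, y) = (2.5, 4.5) from centroid. f_tx = M·y/J = 3.977 kip/in; f_ty = M·x/J = 2.209 kip/in.
Resultant f_max = √[f_tx² + (f_v + f_ty)²] = √[3.977² + (1.044 + 2.209)²] = 5.138 kip/in.
Capacity per unit length: r_n/Ω = (1/2.0) × 0.6 × 60 × (0.707 × 0.4375) = 5.568 kip/in.
5.138 ≤ 5.568 → adequate.

f_max ≈ 5.14 kip/in; adequate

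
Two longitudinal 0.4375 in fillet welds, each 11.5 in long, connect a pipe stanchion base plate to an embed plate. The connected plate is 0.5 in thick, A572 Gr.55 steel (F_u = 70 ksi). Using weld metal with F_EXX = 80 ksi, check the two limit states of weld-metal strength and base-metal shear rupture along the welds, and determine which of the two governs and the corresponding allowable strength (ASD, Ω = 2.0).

t_e = 0.707 × 0.4375 = 0.3093 in; L = 23 in.
Weld metal: R_n/Ω = (1/2.0) × 0.6 × 80 × 0.3093 × 23 = 170.7 kip.
Base metal (shear rupture): R_n/Ω = (1/2.0) × 0.6 × 70 × 0.5 × 23 = 241.5 kip.
Governing: weld metal.

R_n/Ω ≈ 171 kip (weld metal governs)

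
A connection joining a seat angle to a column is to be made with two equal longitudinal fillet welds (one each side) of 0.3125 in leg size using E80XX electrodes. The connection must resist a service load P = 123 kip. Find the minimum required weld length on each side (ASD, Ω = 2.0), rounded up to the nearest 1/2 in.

L = 12 in on each side

E80XX → F_EXX = 80 ksi.
Throat t_e = 0.707 × 0.3125 = 0.2209 in.
r_n/Ω = (0.6 × 80 × 0.2209) / 2.0 = 5.302 kip/in.
L_req = P / (r_n/Ω) = 123 / 5.302 = 23.2 in total.
Per side: 23.2 / 2 = 11.6 in.
Round up → use L = 12 in on each side.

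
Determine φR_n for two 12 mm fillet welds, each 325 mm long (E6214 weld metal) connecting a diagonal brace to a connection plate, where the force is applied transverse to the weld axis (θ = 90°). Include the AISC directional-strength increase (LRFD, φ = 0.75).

E62XX → F_EXX = 620 MPa.
t_e = 0.707 × 12 = 8.484 mm; A_we = 8.484 × 650 = 5515 mm².
Directional factor: 1.0 + 0.5 sin^1.5(90°) = 1.5.
F_nw = 0.6 × 620 × 1.5 = 558 MPa.
φR_n = 0.75 × 558 × 5515 × 10⁻³ = 2308 kN.

φR_n ≈ 2310 kN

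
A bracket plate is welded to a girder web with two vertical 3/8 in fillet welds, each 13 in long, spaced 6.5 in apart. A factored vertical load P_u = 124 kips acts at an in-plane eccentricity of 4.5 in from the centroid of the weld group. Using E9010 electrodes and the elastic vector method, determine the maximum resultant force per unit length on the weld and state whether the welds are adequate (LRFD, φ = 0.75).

E90XX → F_EXX = 90 ksi.
Total weld length L_w = 26 in. Treat welds as unit-width lines.
Polar moment about centroid: J = 2[d³/12 + d(b/2)²] = 2[13³/12 + 13×3.25²] = 640.8 in³.
Direct shear f_v = P/L_w = 124 / 26 = 4.769 kip/in (vertical).
Torsion M = P·e = 124 × 4.5 = 558 kip·in.
Critical point at (x, y) = (3.25, 6.5) from centroid. f_tx = M·y/J = 5.66 kip/in; f_ty = M·x/J = 2.83 kip/in.
Resultant f_max = √[f_tx² + (f_v + f_ty)²] = √[5.66² + (4.769 + 2.83)²] = 9.476 kip/in.
Capacity per unit length: φr_n = 0.75 × 0.6 × 90 × (0.707 × 0.375) = 10.74 kip/in.
9.476 ≤ 10.74 → adequate.

f_max ≈ 9.48 kip/in; adequate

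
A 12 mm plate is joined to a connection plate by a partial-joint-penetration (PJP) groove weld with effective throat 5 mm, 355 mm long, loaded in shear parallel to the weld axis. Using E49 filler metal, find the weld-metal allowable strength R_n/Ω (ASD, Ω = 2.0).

E49XX → F_EXX = 490 MPa.
Effective throat (given) t_e = 5 mm.
A_we = 5 × 355 = 1775 mm².
F_nw = 0.6 F_EXX = 294 MPa.
R_n/Ω = (294 × 1775) / 2.0 × 10⁻³ = 260.9 kN.

R_n/Ω ≈ 261 kN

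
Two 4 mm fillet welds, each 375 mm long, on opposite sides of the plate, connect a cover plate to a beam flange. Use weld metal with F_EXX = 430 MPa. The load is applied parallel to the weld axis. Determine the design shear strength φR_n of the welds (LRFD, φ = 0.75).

φR_n ≈ 410 kN

Effective throat t_e = 0.707 × 4 = 2.828 mm.
Total length L = 750 mm; A_we = 2.828 × 750 = 2121 mm².
F_nw = 0.6 F_EXX = 0.6 × 430 = 258 MPa.
φR_n = 0.75 × 258 × 2121 × 10⁻³ = 410.4 kN.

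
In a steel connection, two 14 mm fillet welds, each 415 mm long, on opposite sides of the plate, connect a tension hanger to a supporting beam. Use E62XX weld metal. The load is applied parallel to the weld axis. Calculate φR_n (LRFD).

E62XX → F_EXX = 620 MPa.
Effective throat t_e = 0.707 × 14 = 9.898 mm.
Total length L = 830 mm; A_we = 9.898 × 830 = 8215 mm².
F_nw = 0.6 F_EXX = 0.6 × 620 = 372 MPa.
φR_n = 0.75 × 372 × 8215 × 10⁻³ = 2292 kN.

φR_n ≈ 2290 kN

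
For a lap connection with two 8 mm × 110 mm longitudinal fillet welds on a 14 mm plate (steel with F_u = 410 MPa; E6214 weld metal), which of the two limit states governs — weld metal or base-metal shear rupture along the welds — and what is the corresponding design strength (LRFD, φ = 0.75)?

φR_n ≈ 347 kN (weld metal governs)

E62XX → F_EXX = 620 MPa.
t_e = 0.707 × 8 = 5.656 mm; L = 220 mm.
Weld metal: φR_n = 0.75 × 0.6 × 620 × 5.656 × 220 × 10⁻³ = 347.2 kN.
Base metal (shear rupture): φR_n = 0.75 × 0.6 × 410 × 14 × 220 × 10⁻³ = 568.3 kN.
Governing: weld metal.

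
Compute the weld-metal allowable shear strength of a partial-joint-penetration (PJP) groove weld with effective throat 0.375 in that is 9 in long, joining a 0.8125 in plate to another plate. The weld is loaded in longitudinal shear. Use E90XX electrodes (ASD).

E90XX → F_EXX = 90 ksi.
Effective throat (given) t_e = 0.375 in.
A_we = 0.375 × 9 = 3.375 in².
F_nw = 0.6 F_EXX = 54 ksi.
R_n/Ω = (54 × 3.375) / 2.0 = 91.12 kip.

R_n/Ω ≈ 91.1 kip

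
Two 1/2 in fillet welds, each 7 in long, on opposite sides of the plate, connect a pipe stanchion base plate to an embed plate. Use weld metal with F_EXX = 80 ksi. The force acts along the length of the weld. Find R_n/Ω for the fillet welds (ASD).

R_n/Ω ≈ 119 kips

Effective throat t_e = 0.707 × 0.5 = 0.3535 in.
Total length L = 14 in; A_we = 0.3535 × 14 = 4.949 in².
F_nw = 0.6 F_EXX = 0.6 × 80 = 48 ksi.
R_n = 48 × 4.949 = 237.6 kips; R_n/Ω = 237.6/2.0 = 118.8 kips.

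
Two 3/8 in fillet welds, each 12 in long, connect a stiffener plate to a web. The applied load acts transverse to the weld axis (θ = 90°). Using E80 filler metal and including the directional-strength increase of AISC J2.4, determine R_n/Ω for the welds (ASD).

E80XX → F_EXX = 80 ksi.
t_e = 0.707 × 0.375 = 0.2651 in; A_we = 0.2651 × 24 = 6.363 in².
Directional factor: 1.0 + 0.5 sin^1.5(90°) = 1.5.
F_nw = 0.6 × 80 × 1.5 = 72 ksi.
R_n/Ω = (72 × 6.363) / 2.0 = 229.1 kips.

R_n/Ω ≈ 229 kips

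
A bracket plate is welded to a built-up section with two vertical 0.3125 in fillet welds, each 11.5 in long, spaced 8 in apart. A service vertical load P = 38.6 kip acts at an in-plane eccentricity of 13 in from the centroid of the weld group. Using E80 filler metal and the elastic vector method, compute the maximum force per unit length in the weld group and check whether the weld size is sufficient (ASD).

f_max ≈ 6.76 kip/in; NOT adequate

E80XX → F_EXX = 80 ksi.
Total weld length L_w = 23 in. Treat welds as unit-width lines.
Polar moment about centroid: J = 2[d³/12 + d(b/2)²] = 2[11.5³/12 + 11.5×4²] = 621.5 in³.
Direct shear f_v = P/L_w = 38.6 / 23 = 1.678 kip/in (vertical).
Torsion M = P·e = 38.6 × 13 = 501.8 kip·in.
Critical point at (x, y) = (4, 5.75) from centroid. f_tx = M·y/J = 4.643 kip/in; f_ty = M·x/J = 3.23 kip/in.
Resultant f_max = √[f_tx² + (f_v + f_ty)²] = √[4.643² + (1.678 + 3.23)²] = 6.756 kip/in.
Capacity per unit length: r_n/Ω = (1/2.0) × 0.6 × 80 × (0.707 × 0.3125) = 5.302 kip/in.
6.756 > 5.302 → NOT adequate.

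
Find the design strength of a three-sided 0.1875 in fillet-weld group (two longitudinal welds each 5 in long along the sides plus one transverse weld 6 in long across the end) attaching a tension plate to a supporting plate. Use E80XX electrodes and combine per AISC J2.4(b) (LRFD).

E80XX → F_EXX = 80 ksi.
t_e = 0.707 × 0.1875 = 0.1326 in.
R_nwl = 0.6 × 80 × 0.1326 × 10 = 63.63 kips (longitudinal, 2 welds).
R_nwt = 0.6 × 80 × 0.1326 × 6 = 38.18 kips (transverse, base value).
(i) R_nwl + R_nwt = 101.8 kips; (ii) 0.85 R_nwl + 1.5 R_nwt = 111.4 kips.
R_n = max = 111.4 kips [governs: (ii)]; φR_n = 83.51 kips.

φR_n ≈ 83.5 kips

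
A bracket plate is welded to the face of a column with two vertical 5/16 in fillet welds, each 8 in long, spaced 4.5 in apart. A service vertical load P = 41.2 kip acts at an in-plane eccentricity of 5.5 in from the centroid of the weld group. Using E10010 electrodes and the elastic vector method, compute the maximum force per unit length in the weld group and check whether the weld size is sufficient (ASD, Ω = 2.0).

E100XX → F_EXX = 100 ksi.
Total weld length L_w = 16 in. Treat welds as unit-width lines.
Polar moment about centroid: J = 2[d³/12 + d(b/2)²] = 2[8³/12 + 8×2.25²] = 166.3 in³.
Direct shear f_v = P/L_w = 41.2 / 16 = 2.575 kip/in (vertical).
Torsion M = P·e = 41.2 × 5.5 = 226.6 kip·in.
Critical point at (x, y) = (2.25, 4) from centroid. f_tx = M·y/J = 5.449 kip/in; f_ty = M·x/J = 3.065 kip/in.
Resultant f_max = √[f_tx² + (f_v + f_ty)²] = √[5.449² + (2.575 + 3.065)²] = 7.843 kip/in.
Capacity per unit length: r_n/Ω = (1/2.0) × 0.6 × 100 × (0.707 × 0.3125) = 6.628 kip/in.
7.843 > 6.628 → NOT adequate.

f_max ≈ 7.84 kip/in; NOT adequate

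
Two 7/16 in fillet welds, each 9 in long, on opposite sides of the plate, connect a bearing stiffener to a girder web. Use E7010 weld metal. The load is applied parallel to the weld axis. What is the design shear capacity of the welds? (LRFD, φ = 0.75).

E70XX → F_EXX = 70 ksi.
Effective throat t_e = 0.707 × 0.4375 = 0.3093 in.
Total length L = 18 in; A_we = 0.3093 × 18 = 5.568 in².
F_nw = 0.6 F_EXX = 0.6 × 70 = 42 ksi.
φR_n = 0.75 × 42 × 5.568 = 175.4 kips.

φR_n ≈ 175 kips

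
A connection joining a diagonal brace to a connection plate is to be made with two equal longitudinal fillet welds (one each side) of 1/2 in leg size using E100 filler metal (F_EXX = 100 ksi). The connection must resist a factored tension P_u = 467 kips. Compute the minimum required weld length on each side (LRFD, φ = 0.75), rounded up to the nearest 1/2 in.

Throat t_e = 0.707 × 0.5 = 0.3535 in.
φr_n = 0.75 × 0.6 × 100 × 0.3535 = 15.91 kips/in.
L_req = P_u / φr_n = 467 / 15.91 = 29.36 in total.
Per side: 29.36 / 2 = 14.68 in.
Round up → use L = 15 in on each side.

L = 15 in on each side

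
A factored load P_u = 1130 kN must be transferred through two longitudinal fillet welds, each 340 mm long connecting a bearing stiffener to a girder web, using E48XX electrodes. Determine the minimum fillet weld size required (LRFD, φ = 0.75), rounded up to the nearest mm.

w = 11 mm

E48XX → F_EXX = 480 MPa.
Total weld length L = 680 mm.
Required throat t_e = P_u / (φ × 0.6 F_EXX × L) = 1130 / (0.75 × 0.6 × 480 × 680 × 10⁻³) = 7.693 mm.
Required leg w = t_e / 0.707 = 10.88 mm → use 11 mm.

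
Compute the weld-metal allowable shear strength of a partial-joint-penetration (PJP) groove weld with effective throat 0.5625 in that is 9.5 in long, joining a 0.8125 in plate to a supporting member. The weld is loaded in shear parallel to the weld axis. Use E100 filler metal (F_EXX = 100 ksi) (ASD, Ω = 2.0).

R_n/Ω ≈ 160 kip

Effective throat (given) t_e = 0.5625 in.
A_we = 0.5625 × 9.5 = 5.344 in².
F_nw = 0.6 F_EXX = 60 ksi.
R_n/Ω = (60 × 5.344) / 2.0 = 160.3 kip.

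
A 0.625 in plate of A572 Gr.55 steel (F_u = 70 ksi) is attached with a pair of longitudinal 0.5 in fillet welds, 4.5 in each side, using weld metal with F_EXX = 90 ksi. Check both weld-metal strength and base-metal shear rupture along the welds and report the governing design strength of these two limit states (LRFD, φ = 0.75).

t_e = 0.707 × 0.5 = 0.3535 in; L = 9 in.
Weld metal: φR_n = 0.75 × 0.6 × 90 × 0.3535 × 9 = 128.9 kips.
Base metal (shear rupture): φR_n = 0.75 × 0.6 × 70 × 0.625 × 9 = 177.2 kips.
Governing: weld metal.

φR_n ≈ 129 kips (weld metal governs)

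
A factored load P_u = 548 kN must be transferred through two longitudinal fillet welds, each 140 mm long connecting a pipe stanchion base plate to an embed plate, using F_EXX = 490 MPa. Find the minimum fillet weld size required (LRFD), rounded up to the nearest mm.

w = 13 mm

Total weld length L = 280 mm.
Required throat t_e = P_u / (φ × 0.6 F_EXX × L) = 548 / (0.75 × 0.6 × 490 × 280 × 10⁻³) = 8.876 mm.
Required leg w = t_e / 0.707 = 12.55 mm → use 13 mm.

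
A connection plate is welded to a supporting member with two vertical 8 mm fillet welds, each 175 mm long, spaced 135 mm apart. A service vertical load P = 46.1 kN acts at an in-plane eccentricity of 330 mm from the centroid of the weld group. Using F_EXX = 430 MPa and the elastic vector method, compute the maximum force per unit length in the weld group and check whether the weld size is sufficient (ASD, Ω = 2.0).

f_max ≈ 763 N/mm; NOT adequate

Total weld length L_w = 350 mm. Treat welds as unit-width lines.
Polar moment about centroid: J = 2[d³/12 + d(b/2)²] = 2[175³/12 + 175×67.5²] = 2488000 mm³.
Direct shear f_v = P/L_w = 46.1×10³ / 350 = 131.7 N/mm (vertical).
Torsion M = P·e = 46.1×10³ × 330 = 15213000 N·mm.
Critical point at (x, y) = (67.5, 87.5) from centroid. f_tx = M·y/J = 535 N/mm; f_ty = M·x/J = 412.7 N/mm.
Resultant f_max = √[f_tx² + (f_v + f_ty)²] = √[535² + (131.7 + 412.7)²] = 763.4 N/mm.
Capacity per unit length: r_n/Ω = (1/2.0) × 0.6 × 430 × (0.707 × 8) = 729.6 N/mm.
763.4 > 729.6 → NOT adequate.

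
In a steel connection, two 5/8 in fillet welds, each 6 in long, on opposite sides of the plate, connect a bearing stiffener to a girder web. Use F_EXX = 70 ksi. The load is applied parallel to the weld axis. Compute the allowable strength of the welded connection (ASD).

R_n/Ω ≈ 111 kips

Effective throat t_e = 0.707 × 0.625 = 0.4419 in.
Total length L = 12 in; A_we = 0.4419 × 12 = 5.302 in².
F_nw = 0.6 F_EXX = 0.6 × 70 = 42 ksi.
R_n = 42 × 5.302 = 222.7 kips; R_n/Ω = 222.7/2.0 = 111.4 kips.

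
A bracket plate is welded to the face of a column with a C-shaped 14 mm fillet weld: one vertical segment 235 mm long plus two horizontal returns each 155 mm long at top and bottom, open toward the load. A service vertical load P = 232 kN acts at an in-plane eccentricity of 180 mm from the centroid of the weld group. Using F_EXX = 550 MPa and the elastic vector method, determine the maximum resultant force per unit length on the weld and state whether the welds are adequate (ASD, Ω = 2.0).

f_max ≈ 1320 N/mm; adequate

Total weld length L_w = 545 mm. Treat welds as unit-width lines.
Centroid: x̄ = 2×155×77.5 / 545 = 44.08 mm from the vertical weld.
Polar moment about centroid: J = I_x + I_y = [235³/12 + 2×155×117.5²] + [235×44.08² + 2(155³/12 + 155×33.42²)] = 6785000 mm³.
Direct shear f_v = P/L_w = 232×10³ / 545 = 425.7 N/mm (vertical).
Torsion M = P·e = 232×10³ × 180 = 41760000 N·mm.
Critical point at (x, y) = (110.9, 117.5) from centroid. f_tx = M·y/J = 723.2 N/mm; f_ty = M·x/J = 682.7 N/mm.
Resultant f_max = √[f_tx² + (f_v + f_ty)²] = √[723.2² + (425.7 + 682.7)²] = 1323 N/mm.
Capacity per unit length: r_n/Ω = (1/2.0) × 0.6 × 550 × (0.707 × 14) = 1633 N/mm.
1323 ≤ 1633 → adequate.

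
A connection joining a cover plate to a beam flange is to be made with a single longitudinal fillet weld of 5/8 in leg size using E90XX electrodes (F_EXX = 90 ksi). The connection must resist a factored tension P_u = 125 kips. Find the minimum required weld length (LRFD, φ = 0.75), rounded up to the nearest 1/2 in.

Throat t_e = 0.707 × 0.625 = 0.4419 in.
φr_n = 0.75 × 0.6 × 90 × 0.4419 = 17.9 kips/in.
L_req = P_u / φr_n = 125 / 17.9 = 6.985 in total.
Round up → use L = 7 in.

L = 7 in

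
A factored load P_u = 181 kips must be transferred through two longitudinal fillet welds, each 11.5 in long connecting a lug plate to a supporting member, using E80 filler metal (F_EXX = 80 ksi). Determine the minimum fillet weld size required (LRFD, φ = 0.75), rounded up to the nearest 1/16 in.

w = 5/16 in

Total weld length L = 23 in.
Required throat t_e = P_u / (φ × 0.6 F_EXX × L) = 181 / (0.75 × 0.6 × 80 × 23) = 0.2186 in.
Required leg w = t_e / 0.707 = 0.3092 in → use 5/16 in.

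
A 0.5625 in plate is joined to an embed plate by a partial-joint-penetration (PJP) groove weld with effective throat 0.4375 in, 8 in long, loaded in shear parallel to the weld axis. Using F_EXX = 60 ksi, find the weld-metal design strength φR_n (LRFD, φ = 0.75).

φR_n ≈ 94.5 kips

Effective throat (given) t_e = 0.4375 in.
A_we = 0.4375 × 8 = 3.5 in².
F_nw = 0.6 F_EXX = 36 ksi.
φR_n = 0.75 × 36 × 3.5 = 94.5 kips.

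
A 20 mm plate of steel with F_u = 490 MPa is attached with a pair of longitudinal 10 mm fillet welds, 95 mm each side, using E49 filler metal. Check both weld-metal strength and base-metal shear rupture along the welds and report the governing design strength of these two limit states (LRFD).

φR_n ≈ 296 kN (weld metal governs)

E49XX → F_EXX = 490 MPa.
t_e = 0.707 × 10 = 7.07 mm; L = 190 mm.
Weld metal: φR_n = 0.75 × 0.6 × 490 × 7.07 × 190 × 10⁻³ = 296.2 kN.
Base metal (shear rupture): φR_n = 0.75 × 0.6 × 490 × 20 × 190 × 10⁻³ = 837.9 kN.
Governing: weld metal.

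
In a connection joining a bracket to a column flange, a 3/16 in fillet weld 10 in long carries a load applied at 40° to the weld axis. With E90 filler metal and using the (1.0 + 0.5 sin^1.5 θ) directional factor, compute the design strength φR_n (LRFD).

φR_n ≈ 67.5 kips

E90XX → F_EXX = 90 ksi.
t_e = 0.707 × 0.1875 = 0.1326 in; A_we = 0.1326 × 10 = 1.326 in².
Directional factor: 1.0 + 0.5 sin^1.5(40°) = 1.258.
F_nw = 0.6 × 90 × 1.258 = 67.91 ksi.
φR_n = 0.75 × 67.91 × 1.326 = 67.52 kips.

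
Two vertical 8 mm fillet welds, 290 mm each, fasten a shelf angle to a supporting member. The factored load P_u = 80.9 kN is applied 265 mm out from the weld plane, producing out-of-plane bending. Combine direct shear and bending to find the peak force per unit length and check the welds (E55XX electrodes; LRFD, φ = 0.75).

E55XX → F_EXX = 550 MPa.
L_w = 2 × 290 = 580 mm; section modulus (unit throat) S = 2 × L²/6 = 28030 mm².
Direct shear f_v = P/L_w = 80.9×10³/580 = 139.5 N/mm.
Moment M = P × e = 80.9×10³ × 265 = 21438000 N·mm; bending f_b = M/S = 764.8 N/mm.
f_max = √(f_v² + f_b²) = √(139.5² + 764.8²) = 777.4 N/mm.
φr_n = 0.75 × 0.6 × 550 × (0.707 × 8) = 1400 N/mm → adequate.

f_max ≈ 777 N/mm; adequate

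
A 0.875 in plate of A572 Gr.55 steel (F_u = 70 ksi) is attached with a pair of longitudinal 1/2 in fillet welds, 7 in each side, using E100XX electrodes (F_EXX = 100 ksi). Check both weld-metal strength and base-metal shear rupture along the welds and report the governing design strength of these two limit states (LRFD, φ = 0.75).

t_e = 0.707 × 0.5 = 0.3535 in; L = 14 in.
Weld metal: φR_n = 0.75 × 0.6 × 100 × 0.3535 × 14 = 222.7 kips.
Base metal (shear rupture): φR_n = 0.75 × 0.6 × 70 × 0.875 × 14 = 385.9 kips.
Governing: weld metal.

φR_n ≈ 223 kips (weld metal governs)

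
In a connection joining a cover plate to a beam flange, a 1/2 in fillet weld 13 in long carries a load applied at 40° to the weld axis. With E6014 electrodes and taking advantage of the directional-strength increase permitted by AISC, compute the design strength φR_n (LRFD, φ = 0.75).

φR_n ≈ 156 kips

E60XX → F_EXX = 60 ksi.
t_e = 0.707 × 0.5 = 0.3535 in; A_we = 0.3535 × 13 = 4.595 in².
Directional factor: 1.0 + 0.5 sin^1.5(40°) = 1.258.
F_nw = 0.6 × 60 × 1.258 = 45.28 ksi.
φR_n = 0.75 × 45.28 × 4.595 = 156.1 kips.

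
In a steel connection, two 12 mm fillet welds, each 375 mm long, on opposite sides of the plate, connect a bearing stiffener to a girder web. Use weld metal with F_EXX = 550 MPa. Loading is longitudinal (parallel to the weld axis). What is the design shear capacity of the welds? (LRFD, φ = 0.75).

Effective throat t_e = 0.707 × 12 = 8.484 mm.
Total length L = 750 mm; A_we = 8.484 × 750 = 6363 mm².
F_nw = 0.6 F_EXX = 0.6 × 550 = 330 MPa.
φR_n = 0.75 × 330 × 6363 × 10⁻³ = 1575 kN.

φR_n ≈ 1570 kN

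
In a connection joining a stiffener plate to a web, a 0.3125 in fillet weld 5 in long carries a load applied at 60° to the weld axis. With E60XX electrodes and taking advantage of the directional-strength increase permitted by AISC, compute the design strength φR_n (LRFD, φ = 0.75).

E60XX → F_EXX = 60 ksi.
t_e = 0.707 × 0.3125 = 0.2209 in; A_we = 0.2209 × 5 = 1.105 in².
Directional factor: 1.0 + 0.5 sin^1.5(60°) = 1.403.
F_nw = 0.6 × 60 × 1.403 = 50.51 ksi.
φR_n = 0.75 × 50.51 × 1.105 = 41.85 kips.

φR_n ≈ 41.8 kips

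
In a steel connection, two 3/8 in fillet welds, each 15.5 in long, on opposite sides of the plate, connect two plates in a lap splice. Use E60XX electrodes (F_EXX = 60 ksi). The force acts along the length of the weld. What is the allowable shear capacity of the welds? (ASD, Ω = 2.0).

R_n/Ω ≈ 148 kips

Effective throat t_e = 0.707 × 0.375 = 0.2651 in.
Total length L = 31 in; A_we = 0.2651 × 31 = 8.219 in².
F_nw = 0.6 F_EXX = 0.6 × 60 = 36 ksi.
R_n = 36 × 8.219 = 295.9 kips; R_n/Ω = 295.9/2.0 = 147.9 kips.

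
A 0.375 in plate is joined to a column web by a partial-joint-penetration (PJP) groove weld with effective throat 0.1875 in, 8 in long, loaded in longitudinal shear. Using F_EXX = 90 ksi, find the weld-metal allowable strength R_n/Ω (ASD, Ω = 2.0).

R_n/Ω ≈ 40.5 kips

Effective throat (given) t_e = 0.1875 in.
A_we = 0.1875 × 8 = 1.5 in².
F_nw = 0.6 F_EXX = 54 ksi.
R_n/Ω = (54 × 1.5) / 2.0 = 40.5 kips.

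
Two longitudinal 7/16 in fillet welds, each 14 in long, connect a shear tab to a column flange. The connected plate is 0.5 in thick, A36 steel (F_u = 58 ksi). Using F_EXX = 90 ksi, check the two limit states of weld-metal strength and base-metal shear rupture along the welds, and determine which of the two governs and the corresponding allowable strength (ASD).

R_n/Ω ≈ 234 kip (weld metal governs)

t_e = 0.707 × 0.4375 = 0.3093 in; L = 28 in.
Weld metal: R_n/Ω = (1/2.0) × 0.6 × 90 × 0.3093 × 28 = 233.8 kip.
Base metal (shear rupture): R_n/Ω = (1/2.0) × 0.6 × 58 × 0.5 × 28 = 243.6 kip.
Governing: weld metal.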